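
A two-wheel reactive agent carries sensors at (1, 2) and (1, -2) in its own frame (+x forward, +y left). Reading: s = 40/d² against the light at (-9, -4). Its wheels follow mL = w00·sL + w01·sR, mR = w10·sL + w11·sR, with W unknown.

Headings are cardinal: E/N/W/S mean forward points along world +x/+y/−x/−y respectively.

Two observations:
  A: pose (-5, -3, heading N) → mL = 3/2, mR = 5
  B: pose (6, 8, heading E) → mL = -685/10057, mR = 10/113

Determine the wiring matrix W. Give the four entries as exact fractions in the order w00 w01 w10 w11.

obs A: pose=(-5,-3,N) → sL=5, sR=1, mL=3/2, mR=5
obs B: pose=(6,8,E) → sL=10/113, sR=10/89, mL=-685/10057, mR=10/113
sensor matrix S = [[5, 1], [10/113, 10/89]]; det S = 4760/10057
solve [mL_A; mL_B] = S·[w00; w01] and [mR_A; mR_B] = S·[w10; w11]:
  w00 = 1/2, w01 = -1, w10 = 1, w11 = 0

1/2 -1 1 0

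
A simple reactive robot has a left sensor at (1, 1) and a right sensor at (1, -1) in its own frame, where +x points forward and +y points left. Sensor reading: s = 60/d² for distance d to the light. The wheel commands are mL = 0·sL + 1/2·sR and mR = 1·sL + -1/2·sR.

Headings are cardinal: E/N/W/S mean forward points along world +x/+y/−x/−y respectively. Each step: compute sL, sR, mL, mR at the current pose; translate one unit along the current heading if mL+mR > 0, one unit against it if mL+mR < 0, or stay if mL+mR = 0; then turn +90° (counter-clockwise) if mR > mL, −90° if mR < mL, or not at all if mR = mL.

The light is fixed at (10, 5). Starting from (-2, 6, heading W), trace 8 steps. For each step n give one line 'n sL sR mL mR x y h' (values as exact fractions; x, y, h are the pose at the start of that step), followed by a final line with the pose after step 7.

0 60/169 60/173 30/173 5310/29237 -2 6 W
1 5/12 15/49 15/98 155/588 -3 6 S
2 12/29 12/29 6/29 6/29 -3 5 E
3 30/61 30/61 15/61 15/61 -2 5 E
4 60/101 60/101 30/101 30/101 -1 5 E
5 30/41 30/41 15/41 15/41 0 5 E
6 12/13 12/13 6/13 6/13 1 5 E
7 6/5 6/5 3/5 3/5 2 5 E
final 3 5 E

n=0: pose=(-2,6,W); sL=60/169, sR=60/173; mL=30/173, mR=5310/29237; mL+mR=60/169 → advance +1; mR−mL=240/29237 → turn +1·90°
n=1: pose=(-3,6,S); sL=5/12, sR=15/49; mL=15/98, mR=155/588; mL+mR=5/12 → advance +1; mR−mL=65/588 → turn +1·90°
n=2: pose=(-3,5,E); sL=12/29, sR=12/29; mL=6/29, mR=6/29; mL+mR=12/29 → advance +1; mR−mL=0 → turn +0·90°
n=3: pose=(-2,5,E); sL=30/61, sR=30/61; mL=15/61, mR=15/61; mL+mR=30/61 → advance +1; mR−mL=0 → turn +0·90°
n=4: pose=(-1,5,E); sL=60/101, sR=60/101; mL=30/101, mR=30/101; mL+mR=60/101 → advance +1; mR−mL=0 → turn +0·90°
n=5: pose=(0,5,E); sL=30/41, sR=30/41; mL=15/41, mR=15/41; mL+mR=30/41 → advance +1; mR−mL=0 → turn +0·90°
n=6: pose=(1,5,E); sL=12/13, sR=12/13; mL=6/13, mR=6/13; mL+mR=12/13 → advance +1; mR−mL=0 → turn +0·90°
n=7: pose=(2,5,E); sL=6/5, sR=6/5; mL=3/5, mR=3/5; mL+mR=6/5 → advance +1; mR−mL=0 → turn +0·90°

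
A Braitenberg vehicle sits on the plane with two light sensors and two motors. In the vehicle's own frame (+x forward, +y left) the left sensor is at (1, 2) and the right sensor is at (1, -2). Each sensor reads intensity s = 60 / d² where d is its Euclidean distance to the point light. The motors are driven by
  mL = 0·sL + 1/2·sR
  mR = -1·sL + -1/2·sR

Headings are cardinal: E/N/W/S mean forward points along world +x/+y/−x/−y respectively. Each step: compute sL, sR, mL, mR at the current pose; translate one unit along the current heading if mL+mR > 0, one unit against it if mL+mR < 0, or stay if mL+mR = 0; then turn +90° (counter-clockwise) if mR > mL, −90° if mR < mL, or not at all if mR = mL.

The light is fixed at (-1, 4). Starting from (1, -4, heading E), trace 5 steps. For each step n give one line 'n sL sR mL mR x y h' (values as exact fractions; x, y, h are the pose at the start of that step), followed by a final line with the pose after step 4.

0 4/3 60/109 30/109 -526/327 1 -4 E
1 2/3 30/41 15/41 -127/123 0 -4 S
2 20/27 12/5 6/5 -262/135 0 -3 W
3 5/3 15/13 15/26 -175/78 1 -3 N
4 4/3 60/109 30/109 -526/327 1 -4 E
final 0 -4 S

n=0: pose=(1,-4,E); sL=4/3, sR=60/109; mL=30/109, mR=-526/327; mL+mR=-4/3 → advance -1; mR−mL=-616/327 → turn -1·90°
n=1: pose=(0,-4,S); sL=2/3, sR=30/41; mL=15/41, mR=-127/123; mL+mR=-2/3 → advance -1; mR−mL=-172/123 → turn -1·90°
n=2: pose=(0,-3,W); sL=20/27, sR=12/5; mL=6/5, mR=-262/135; mL+mR=-20/27 → advance -1; mR−mL=-424/135 → turn -1·90°
n=3: pose=(1,-3,N); sL=5/3, sR=15/13; mL=15/26, mR=-175/78; mL+mR=-5/3 → advance -1; mR−mL=-110/39 → turn -1·90°
n=4: pose=(1,-4,E); sL=4/3, sR=60/109; mL=30/109, mR=-526/327; mL+mR=-4/3 → advance -1; mR−mL=-616/327 → turn -1·90°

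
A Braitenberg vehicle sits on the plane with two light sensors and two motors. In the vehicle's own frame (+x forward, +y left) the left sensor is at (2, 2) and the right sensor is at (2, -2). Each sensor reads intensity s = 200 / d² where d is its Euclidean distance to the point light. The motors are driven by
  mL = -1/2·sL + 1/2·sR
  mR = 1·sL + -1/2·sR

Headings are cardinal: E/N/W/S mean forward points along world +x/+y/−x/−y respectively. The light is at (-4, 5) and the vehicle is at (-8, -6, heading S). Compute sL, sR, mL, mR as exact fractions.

200/173 40/41 -640/7093 4740/7093

left sensor world pos  = (-6, -8); dL² = 173
right sensor world pos = (-10, -8); dR² = 205
sL = 200/173 = 200/173
sR = 200/205 = 40/41
mL = -1/2·sL + 1/2·sR = -640/7093
mR = 1·sL + -1/2·sR = 4740/7093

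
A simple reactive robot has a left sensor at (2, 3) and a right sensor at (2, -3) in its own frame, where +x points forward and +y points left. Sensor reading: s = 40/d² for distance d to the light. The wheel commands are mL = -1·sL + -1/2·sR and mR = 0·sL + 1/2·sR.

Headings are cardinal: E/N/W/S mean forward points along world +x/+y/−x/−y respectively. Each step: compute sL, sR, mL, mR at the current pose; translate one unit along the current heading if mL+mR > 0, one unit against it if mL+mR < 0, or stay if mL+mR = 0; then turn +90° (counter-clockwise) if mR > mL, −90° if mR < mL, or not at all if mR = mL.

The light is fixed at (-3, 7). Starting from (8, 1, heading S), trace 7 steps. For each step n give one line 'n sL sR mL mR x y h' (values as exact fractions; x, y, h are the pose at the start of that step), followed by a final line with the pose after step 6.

n=0: pose=(8,1,S); sL=2/13, sR=5/16; mL=-129/416, mR=5/32; mL+mR=-2/13 → advance -1; mR−mL=97/208 → turn +1·90°
n=1: pose=(8,2,E); sL=40/173, sR=40/233; mL=-12780/40309, mR=20/233; mL+mR=-40/173 → advance -1; mR−mL=16240/40309 → turn +1·90°
n=2: pose=(7,2,N); sL=20/29, sR=20/89; mL=-2070/2581, mR=10/89; mL+mR=-20/29 → advance -1; mR−mL=2360/2581 → turn +1·90°
n=3: pose=(7,1,W); sL=8/29, sR=40/73; mL=-1164/2117, mR=20/73; mL+mR=-8/29 → advance -1; mR−mL=1744/2117 → turn +1·90°
n=4: pose=(8,1,S); sL=2/13, sR=5/16; mL=-129/416, mR=5/32; mL+mR=-2/13 → advance -1; mR−mL=97/208 → turn +1·90°
n=5: pose=(8,2,E); sL=40/173, sR=40/233; mL=-12780/40309, mR=20/233; mL+mR=-40/173 → advance -1; mR−mL=16240/40309 → turn +1·90°
n=6: pose=(7,2,N); sL=20/29, sR=20/89; mL=-2070/2581, mR=10/89; mL+mR=-20/29 → advance -1; mR−mL=2360/2581 → turn +1·90°

0 2/13 5/16 -129/416 5/32 8 1 S
1 40/173 40/233 -12780/40309 20/233 8 2 E
2 20/29 20/89 -2070/2581 10/89 7 2 N
3 8/29 40/73 -1164/2117 20/73 7 1 W
4 2/13 5/16 -129/416 5/32 8 1 S
5 40/173 40/233 -12780/40309 20/233 8 2 E
6 20/29 20/89 -2070/2581 10/89 7 2 N
final 7 1 W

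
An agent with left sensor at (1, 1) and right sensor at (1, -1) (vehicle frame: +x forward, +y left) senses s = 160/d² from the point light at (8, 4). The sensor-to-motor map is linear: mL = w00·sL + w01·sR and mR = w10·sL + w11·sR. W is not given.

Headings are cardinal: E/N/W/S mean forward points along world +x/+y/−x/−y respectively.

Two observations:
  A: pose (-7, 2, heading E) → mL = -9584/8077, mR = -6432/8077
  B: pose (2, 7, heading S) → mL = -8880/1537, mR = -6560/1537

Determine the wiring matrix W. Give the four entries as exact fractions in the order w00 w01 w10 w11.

-1/2 -1 -1/2 -1/2

obs A: pose=(-7,2,E) → sL=160/197, sR=32/41, mL=-9584/8077, mR=-6432/8077
obs B: pose=(2,7,S) → sL=160/29, sR=160/53, mL=-8880/1537, mR=-6560/1537
sensor matrix S = [[160/197, 32/41], [160/29, 160/53]]; det S = -23019520/12414349
solve [mL_A; mL_B] = S·[w00; w01] and [mR_A; mR_B] = S·[w10; w11]:
  w00 = -1/2, w01 = -1, w10 = -1/2, w11 = -1/2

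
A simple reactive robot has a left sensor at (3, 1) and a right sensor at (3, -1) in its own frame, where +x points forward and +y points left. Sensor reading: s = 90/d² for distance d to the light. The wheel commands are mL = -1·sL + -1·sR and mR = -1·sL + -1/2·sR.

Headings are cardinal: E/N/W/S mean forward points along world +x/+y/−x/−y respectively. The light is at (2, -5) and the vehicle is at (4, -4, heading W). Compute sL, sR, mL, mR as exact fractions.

left sensor world pos  = (1, -5); dL² = 1
right sensor world pos = (1, -3); dR² = 5
sL = 90/1 = 90
sR = 90/5 = 18
mL = -1·sL + -1·sR = -108
mR = -1·sL + -1/2·sR = -99

90 18 -108 -99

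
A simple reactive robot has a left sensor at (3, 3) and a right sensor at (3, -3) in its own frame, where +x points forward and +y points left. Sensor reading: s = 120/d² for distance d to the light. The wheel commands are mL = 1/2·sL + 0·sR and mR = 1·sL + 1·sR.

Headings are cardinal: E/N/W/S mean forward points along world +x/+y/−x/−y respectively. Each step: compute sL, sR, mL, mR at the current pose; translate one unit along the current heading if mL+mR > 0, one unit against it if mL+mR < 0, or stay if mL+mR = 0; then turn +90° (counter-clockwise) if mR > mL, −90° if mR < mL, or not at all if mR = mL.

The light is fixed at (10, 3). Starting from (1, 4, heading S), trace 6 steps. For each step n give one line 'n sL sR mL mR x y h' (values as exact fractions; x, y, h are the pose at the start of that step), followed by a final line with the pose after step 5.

0 3 30/37 3/2 141/37 1 4 S
1 8/3 8/3 4/3 16/3 1 3 E
2 12/13 60/17 6/13 984/221 2 3 N
3 24/25 120/137 12/25 6288/3425 2 4 W
4 3 30/37 3/2 141/37 1 4 S
5 8/3 8/3 4/3 16/3 1 3 E
final 2 3 N

n=0: pose=(1,4,S); sL=3, sR=30/37; mL=3/2, mR=141/37; mL+mR=393/74 → advance +1; mR−mL=171/74 → turn +1·90°
n=1: pose=(1,3,E); sL=8/3, sR=8/3; mL=4/3, mR=16/3; mL+mR=20/3 → advance +1; mR−mL=4 → turn +1·90°
n=2: pose=(2,3,N); sL=12/13, sR=60/17; mL=6/13, mR=984/221; mL+mR=1086/221 → advance +1; mR−mL=882/221 → turn +1·90°
n=3: pose=(2,4,W); sL=24/25, sR=120/137; mL=12/25, mR=6288/3425; mL+mR=7932/3425 → advance +1; mR−mL=4644/3425 → turn +1·90°
n=4: pose=(1,4,S); sL=3, sR=30/37; mL=3/2, mR=141/37; mL+mR=393/74 → advance +1; mR−mL=171/74 → turn +1·90°
n=5: pose=(1,3,E); sL=8/3, sR=8/3; mL=4/3, mR=16/3; mL+mR=20/3 → advance +1; mR−mL=4 → turn +1·90°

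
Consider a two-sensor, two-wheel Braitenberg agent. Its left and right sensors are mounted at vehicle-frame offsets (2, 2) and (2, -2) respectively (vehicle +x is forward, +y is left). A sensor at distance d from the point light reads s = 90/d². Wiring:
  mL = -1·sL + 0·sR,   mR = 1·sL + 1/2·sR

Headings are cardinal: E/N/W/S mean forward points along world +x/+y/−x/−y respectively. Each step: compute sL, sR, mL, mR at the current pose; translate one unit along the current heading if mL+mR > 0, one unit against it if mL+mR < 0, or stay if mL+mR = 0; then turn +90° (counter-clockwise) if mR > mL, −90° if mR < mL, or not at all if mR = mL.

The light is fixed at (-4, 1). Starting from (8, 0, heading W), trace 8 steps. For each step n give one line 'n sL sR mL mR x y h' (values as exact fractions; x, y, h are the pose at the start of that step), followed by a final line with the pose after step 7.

n=0: pose=(8,0,W); sL=90/109, sR=90/101; mL=-90/109, mR=13995/11009; mL+mR=45/101 → advance +1; mR−mL=23085/11009 → turn +1·90°
n=1: pose=(7,0,S); sL=45/89, sR=1; mL=-45/89, mR=179/178; mL+mR=1/2 → advance +1; mR−mL=269/178 → turn +1·90°
n=2: pose=(7,-1,E); sL=90/169, sR=18/37; mL=-90/169, mR=4851/6253; mL+mR=9/37 → advance +1; mR−mL=8181/6253 → turn +1·90°
n=3: pose=(8,-1,N); sL=9/10, sR=45/98; mL=-9/10, mR=1107/980; mL+mR=45/196 → advance +1; mR−mL=1989/980 → turn +1·90°
n=4: pose=(8,0,W); sL=90/109, sR=90/101; mL=-90/109, mR=13995/11009; mL+mR=45/101 → advance +1; mR−mL=23085/11009 → turn +1·90°
n=5: pose=(7,0,S); sL=45/89, sR=1; mL=-45/89, mR=179/178; mL+mR=1/2 → advance +1; mR−mL=269/178 → turn +1·90°
n=6: pose=(7,-1,E); sL=90/169, sR=18/37; mL=-90/169, mR=4851/6253; mL+mR=9/37 → advance +1; mR−mL=8181/6253 → turn +1·90°
n=7: pose=(8,-1,N); sL=9/10, sR=45/98; mL=-9/10, mR=1107/980; mL+mR=45/196 → advance +1; mR−mL=1989/980 → turn +1·90°

0 90/109 90/101 -90/109 13995/11009 8 0 W
1 45/89 1 -45/89 179/178 7 0 S
2 90/169 18/37 -90/169 4851/6253 7 -1 E
3 9/10 45/98 -9/10 1107/980 8 -1 N
4 90/109 90/101 -90/109 13995/11009 8 0 W
5 45/89 1 -45/89 179/178 7 0 S
6 90/169 18/37 -90/169 4851/6253 7 -1 E
7 9/10 45/98 -9/10 1107/980 8 -1 N
final 8 0 W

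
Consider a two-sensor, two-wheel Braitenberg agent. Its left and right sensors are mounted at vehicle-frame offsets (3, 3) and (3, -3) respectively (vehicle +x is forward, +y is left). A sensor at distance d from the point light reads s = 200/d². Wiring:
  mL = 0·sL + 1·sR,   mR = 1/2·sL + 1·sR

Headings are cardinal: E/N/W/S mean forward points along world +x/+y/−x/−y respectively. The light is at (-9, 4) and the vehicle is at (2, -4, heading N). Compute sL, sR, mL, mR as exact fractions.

200/89 200/221 200/221 39900/19669

left sensor world pos  = (-1, -1); dL² = 89
right sensor world pos = (5, -1); dR² = 221
sL = 200/89 = 200/89
sR = 200/221 = 200/221
mL = 0·sL + 1·sR = 200/221
mR = 1/2·sL + 1·sR = 39900/19669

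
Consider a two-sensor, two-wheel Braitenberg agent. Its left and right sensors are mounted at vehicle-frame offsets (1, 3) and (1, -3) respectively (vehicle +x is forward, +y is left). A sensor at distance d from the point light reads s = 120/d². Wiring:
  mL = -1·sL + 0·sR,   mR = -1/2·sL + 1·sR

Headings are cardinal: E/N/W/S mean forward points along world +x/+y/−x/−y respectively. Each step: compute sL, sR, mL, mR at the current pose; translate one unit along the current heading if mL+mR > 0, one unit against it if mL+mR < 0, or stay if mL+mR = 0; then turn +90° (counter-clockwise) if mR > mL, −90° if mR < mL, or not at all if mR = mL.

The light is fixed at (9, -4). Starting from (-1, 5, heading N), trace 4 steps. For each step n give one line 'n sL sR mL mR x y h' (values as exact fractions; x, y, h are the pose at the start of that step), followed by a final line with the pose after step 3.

n=0: pose=(-1,5,N); sL=120/269, sR=120/149; mL=-120/269, mR=23340/40081; mL+mR=5460/40081 → advance +1; mR−mL=41220/40081 → turn +1·90°
n=1: pose=(-1,6,W); sL=12/17, sR=12/29; mL=-12/17, mR=30/493; mL+mR=-318/493 → advance -1; mR−mL=378/493 → turn +1·90°
n=2: pose=(0,6,S); sL=40/39, sR=8/15; mL=-40/39, mR=4/195; mL+mR=-196/195 → advance -1; mR−mL=68/65 → turn +1·90°
n=3: pose=(0,7,E); sL=6/13, sR=15/16; mL=-6/13, mR=147/208; mL+mR=51/208 → advance +1; mR−mL=243/208 → turn +1·90°

0 120/269 120/149 -120/269 23340/40081 -1 5 N
1 12/17 12/29 -12/17 30/493 -1 6 W
2 40/39 8/15 -40/39 4/195 0 6 S
3 6/13 15/16 -6/13 147/208 0 7 E
final 1 7 N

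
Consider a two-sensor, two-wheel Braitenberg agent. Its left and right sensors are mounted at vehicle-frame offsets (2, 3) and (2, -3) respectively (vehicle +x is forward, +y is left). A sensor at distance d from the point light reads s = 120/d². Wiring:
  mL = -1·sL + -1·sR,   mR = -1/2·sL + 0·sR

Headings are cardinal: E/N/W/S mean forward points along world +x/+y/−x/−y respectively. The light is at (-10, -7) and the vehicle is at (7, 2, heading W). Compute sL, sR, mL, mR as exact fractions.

left sensor world pos  = (5, -1); dL² = 261
right sensor world pos = (5, 5); dR² = 369
sL = 120/261 = 40/87
sR = 120/369 = 40/123
mL = -1·sL + -1·sR = -2800/3567
mR = -1/2·sL + 0·sR = -20/87

40/87 40/123 -2800/3567 -20/87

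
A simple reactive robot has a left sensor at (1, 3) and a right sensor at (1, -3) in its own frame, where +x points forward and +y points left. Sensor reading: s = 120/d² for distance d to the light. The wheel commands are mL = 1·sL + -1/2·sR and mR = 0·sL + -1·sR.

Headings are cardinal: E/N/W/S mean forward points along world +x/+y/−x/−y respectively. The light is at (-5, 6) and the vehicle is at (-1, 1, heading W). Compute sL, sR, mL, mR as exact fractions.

120/73 120/13 -2820/949 -120/13

left sensor world pos  = (-2, -2); dL² = 73
right sensor world pos = (-2, 4); dR² = 13
sL = 120/73 = 120/73
sR = 120/13 = 120/13
mL = 1·sL + -1/2·sR = -2820/949
mR = 0·sL + -1·sR = -120/13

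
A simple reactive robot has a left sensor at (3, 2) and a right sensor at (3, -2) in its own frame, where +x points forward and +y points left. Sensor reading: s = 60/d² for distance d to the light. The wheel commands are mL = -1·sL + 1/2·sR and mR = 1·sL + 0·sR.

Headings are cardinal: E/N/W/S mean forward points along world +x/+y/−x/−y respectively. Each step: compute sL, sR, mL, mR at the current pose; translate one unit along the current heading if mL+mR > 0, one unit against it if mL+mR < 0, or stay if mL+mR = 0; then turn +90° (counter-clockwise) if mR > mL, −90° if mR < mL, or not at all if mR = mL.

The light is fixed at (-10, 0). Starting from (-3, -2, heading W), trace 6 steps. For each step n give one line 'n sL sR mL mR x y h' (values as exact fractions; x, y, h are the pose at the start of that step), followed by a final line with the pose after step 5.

n=0: pose=(-3,-2,W); sL=15/8, sR=15/4; mL=0, mR=15/8; mL+mR=15/8 → advance +1; mR−mL=15/8 → turn +1·90°
n=1: pose=(-4,-2,S); sL=60/89, sR=60/41; mL=210/3649, mR=60/89; mL+mR=30/41 → advance +1; mR−mL=2250/3649 → turn +1·90°
n=2: pose=(-4,-3,E); sL=30/41, sR=30/53; mL=-975/2173, mR=30/41; mL+mR=15/53 → advance +1; mR−mL=2565/2173 → turn +1·90°
n=3: pose=(-3,-3,N); sL=12/5, sR=20/27; mL=-274/135, mR=12/5; mL+mR=10/27 → advance +1; mR−mL=598/135 → turn +1·90°
n=4: pose=(-3,-2,W); sL=15/8, sR=15/4; mL=0, mR=15/8; mL+mR=15/8 → advance +1; mR−mL=15/8 → turn +1·90°
n=5: pose=(-4,-2,S); sL=60/89, sR=60/41; mL=210/3649, mR=60/89; mL+mR=30/41 → advance +1; mR−mL=2250/3649 → turn +1·90°

0 15/8 15/4 0 15/8 -3 -2 W
1 60/89 60/41 210/3649 60/89 -4 -2 S
2 30/41 30/53 -975/2173 30/41 -4 -3 E
3 12/5 20/27 -274/135 12/5 -3 -3 N
4 15/8 15/4 0 15/8 -3 -2 W
5 60/89 60/41 210/3649 60/89 -4 -2 S
final -4 -3 E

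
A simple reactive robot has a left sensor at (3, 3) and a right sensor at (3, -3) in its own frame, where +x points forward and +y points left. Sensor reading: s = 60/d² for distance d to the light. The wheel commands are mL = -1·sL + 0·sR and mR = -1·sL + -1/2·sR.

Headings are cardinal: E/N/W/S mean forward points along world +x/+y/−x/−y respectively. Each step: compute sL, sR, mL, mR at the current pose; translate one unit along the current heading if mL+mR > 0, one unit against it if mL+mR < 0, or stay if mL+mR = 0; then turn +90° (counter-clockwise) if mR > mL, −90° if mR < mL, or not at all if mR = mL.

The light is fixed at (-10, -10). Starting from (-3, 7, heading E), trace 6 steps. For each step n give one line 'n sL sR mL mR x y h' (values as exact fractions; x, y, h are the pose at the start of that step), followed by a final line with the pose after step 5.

n=0: pose=(-3,7,E); sL=3/25, sR=15/74; mL=-3/25, mR=-819/3700; mL+mR=-1263/3700 → advance -1; mR−mL=-15/148 → turn -1·90°
n=1: pose=(-4,7,S); sL=60/277, sR=12/41; mL=-60/277, mR=-4122/11357; mL+mR=-6582/11357 → advance -1; mR−mL=-6/41 → turn -1·90°
n=2: pose=(-4,8,W); sL=10/39, sR=2/15; mL=-10/39, mR=-21/65; mL+mR=-113/195 → advance -1; mR−mL=-1/15 → turn -1·90°
n=3: pose=(-3,8,N); sL=60/457, sR=60/541; mL=-60/457, mR=-46170/247237; mL+mR=-78630/247237 → advance -1; mR−mL=-30/541 → turn -1·90°
n=4: pose=(-3,7,E); sL=3/25, sR=15/74; mL=-3/25, mR=-819/3700; mL+mR=-1263/3700 → advance -1; mR−mL=-15/148 → turn -1·90°
n=5: pose=(-4,7,S); sL=60/277, sR=12/41; mL=-60/277, mR=-4122/11357; mL+mR=-6582/11357 → advance -1; mR−mL=-6/41 → turn -1·90°

0 3/25 15/74 -3/25 -819/3700 -3 7 E
1 60/277 12/41 -60/277 -4122/11357 -4 7 S
2 10/39 2/15 -10/39 -21/65 -4 8 W
3 60/457 60/541 -60/457 -46170/247237 -3 8 N
4 3/25 15/74 -3/25 -819/3700 -3 7 E
5 60/277 12/41 -60/277 -4122/11357 -4 7 S
final -4 8 W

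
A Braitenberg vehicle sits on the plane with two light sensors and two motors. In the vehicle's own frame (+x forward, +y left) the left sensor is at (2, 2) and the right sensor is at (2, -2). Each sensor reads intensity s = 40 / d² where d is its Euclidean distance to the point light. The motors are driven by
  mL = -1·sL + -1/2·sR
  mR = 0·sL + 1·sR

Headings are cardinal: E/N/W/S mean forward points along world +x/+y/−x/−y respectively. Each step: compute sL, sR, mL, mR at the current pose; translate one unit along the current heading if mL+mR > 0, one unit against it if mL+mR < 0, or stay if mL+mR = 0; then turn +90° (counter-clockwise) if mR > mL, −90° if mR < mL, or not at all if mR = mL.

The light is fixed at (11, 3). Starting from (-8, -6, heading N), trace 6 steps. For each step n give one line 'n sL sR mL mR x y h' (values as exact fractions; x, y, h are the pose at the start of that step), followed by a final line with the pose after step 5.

0 4/49 20/169 -1166/8281 20/169 -8 -6 N
1 8/117 8/101 -1276/11817 8/101 -8 -7 W
2 1/10 5/68 -93/680 5/68 -7 -7 S
3 8/61 40/377 -4236/22997 40/377 -7 -6 E
4 4/49 20/169 -1166/8281 20/169 -8 -6 N
5 8/117 8/101 -1276/11817 8/101 -8 -7 W
final -7 -7 S

n=0: pose=(-8,-6,N); sL=4/49, sR=20/169; mL=-1166/8281, mR=20/169; mL+mR=-186/8281 → advance -1; mR−mL=2146/8281 → turn +1·90°
n=1: pose=(-8,-7,W); sL=8/117, sR=8/101; mL=-1276/11817, mR=8/101; mL+mR=-340/11817 → advance -1; mR−mL=2212/11817 → turn +1·90°
n=2: pose=(-7,-7,S); sL=1/10, sR=5/68; mL=-93/680, mR=5/68; mL+mR=-43/680 → advance -1; mR−mL=143/680 → turn +1·90°
n=3: pose=(-7,-6,E); sL=8/61, sR=40/377; mL=-4236/22997, mR=40/377; mL+mR=-1796/22997 → advance -1; mR−mL=6676/22997 → turn +1·90°
n=4: pose=(-8,-6,N); sL=4/49, sR=20/169; mL=-1166/8281, mR=20/169; mL+mR=-186/8281 → advance -1; mR−mL=2146/8281 → turn +1·90°
n=5: pose=(-8,-7,W); sL=8/117, sR=8/101; mL=-1276/11817, mR=8/101; mL+mR=-340/11817 → advance -1; mR−mL=2212/11817 → turn +1·90°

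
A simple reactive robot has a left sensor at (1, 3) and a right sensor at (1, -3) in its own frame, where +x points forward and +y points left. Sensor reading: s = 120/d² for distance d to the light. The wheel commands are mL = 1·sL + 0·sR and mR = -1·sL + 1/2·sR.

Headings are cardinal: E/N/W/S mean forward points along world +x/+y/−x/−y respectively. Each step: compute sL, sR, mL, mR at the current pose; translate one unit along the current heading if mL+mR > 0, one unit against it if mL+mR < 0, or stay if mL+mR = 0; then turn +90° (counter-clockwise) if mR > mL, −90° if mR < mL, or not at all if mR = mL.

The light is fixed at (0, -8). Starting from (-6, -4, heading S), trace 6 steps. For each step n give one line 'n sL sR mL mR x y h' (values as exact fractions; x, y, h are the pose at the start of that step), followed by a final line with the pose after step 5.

0 20/3 4/3 20/3 -6 -6 -4 S
1 120/49 24/17 120/49 -1452/833 -6 -5 W
2 30/29 15/4 30/29 195/232 -7 -5 N
3 24/17 120/37 24/17 132/629 -7 -4 E
4 20/3 4/3 20/3 -6 -6 -4 S
5 120/49 24/17 120/49 -1452/833 -6 -5 W
final -7 -5 N

n=0: pose=(-6,-4,S); sL=20/3, sR=4/3; mL=20/3, mR=-6; mL+mR=2/3 → advance +1; mR−mL=-38/3 → turn -1·90°
n=1: pose=(-6,-5,W); sL=120/49, sR=24/17; mL=120/49, mR=-1452/833; mL+mR=12/17 → advance +1; mR−mL=-3492/833 → turn -1·90°
n=2: pose=(-7,-5,N); sL=30/29, sR=15/4; mL=30/29, mR=195/232; mL+mR=15/8 → advance +1; mR−mL=-45/232 → turn -1·90°
n=3: pose=(-7,-4,E); sL=24/17, sR=120/37; mL=24/17, mR=132/629; mL+mR=60/37 → advance +1; mR−mL=-756/629 → turn -1·90°
n=4: pose=(-6,-4,S); sL=20/3, sR=4/3; mL=20/3, mR=-6; mL+mR=2/3 → advance +1; mR−mL=-38/3 → turn -1·90°
n=5: pose=(-6,-5,W); sL=120/49, sR=24/17; mL=120/49, mR=-1452/833; mL+mR=12/17 → advance +1; mR−mL=-3492/833 → turn -1·90°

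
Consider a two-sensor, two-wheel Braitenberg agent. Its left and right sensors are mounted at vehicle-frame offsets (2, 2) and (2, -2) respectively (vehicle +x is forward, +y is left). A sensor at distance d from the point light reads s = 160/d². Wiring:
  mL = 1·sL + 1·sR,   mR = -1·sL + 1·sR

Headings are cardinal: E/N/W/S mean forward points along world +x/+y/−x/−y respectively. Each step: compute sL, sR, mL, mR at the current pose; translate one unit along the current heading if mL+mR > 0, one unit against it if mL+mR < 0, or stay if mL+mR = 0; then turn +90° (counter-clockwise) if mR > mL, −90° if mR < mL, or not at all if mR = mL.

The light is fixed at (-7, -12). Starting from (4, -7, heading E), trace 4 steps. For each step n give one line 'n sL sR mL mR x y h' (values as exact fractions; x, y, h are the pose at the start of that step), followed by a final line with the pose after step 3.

0 80/109 80/89 15840/9701 1600/9701 4 -7 E
1 32/41 160/109 10048/4469 3072/4469 5 -7 S
2 20/13 20/17 600/221 -80/221 5 -8 W
3 160/117 32/41 10304/4797 -2816/4797 4 -8 N
final 4 -7 E

n=0: pose=(4,-7,E); sL=80/109, sR=80/89; mL=15840/9701, mR=1600/9701; mL+mR=160/89 → advance +1; mR−mL=-160/109 → turn -1·90°
n=1: pose=(5,-7,S); sL=32/41, sR=160/109; mL=10048/4469, mR=3072/4469; mL+mR=320/109 → advance +1; mR−mL=-64/41 → turn -1·90°
n=2: pose=(5,-8,W); sL=20/13, sR=20/17; mL=600/221, mR=-80/221; mL+mR=40/17 → advance +1; mR−mL=-40/13 → turn -1·90°
n=3: pose=(4,-8,N); sL=160/117, sR=32/41; mL=10304/4797, mR=-2816/4797; mL+mR=64/41 → advance +1; mR−mL=-320/117 → turn -1·90°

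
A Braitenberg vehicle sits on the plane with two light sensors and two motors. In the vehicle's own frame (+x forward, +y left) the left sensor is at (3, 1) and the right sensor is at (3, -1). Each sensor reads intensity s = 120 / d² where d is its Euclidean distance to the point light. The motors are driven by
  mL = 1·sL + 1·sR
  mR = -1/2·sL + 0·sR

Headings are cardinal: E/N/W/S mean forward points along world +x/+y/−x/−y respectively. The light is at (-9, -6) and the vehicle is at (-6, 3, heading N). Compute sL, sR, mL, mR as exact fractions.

left sensor world pos  = (-7, 6); dL² = 148
right sensor world pos = (-5, 6); dR² = 160
sL = 120/148 = 30/37
sR = 120/160 = 3/4
mL = 1·sL + 1·sR = 231/148
mR = -1/2·sL + 0·sR = -15/37

30/37 3/4 231/148 -15/37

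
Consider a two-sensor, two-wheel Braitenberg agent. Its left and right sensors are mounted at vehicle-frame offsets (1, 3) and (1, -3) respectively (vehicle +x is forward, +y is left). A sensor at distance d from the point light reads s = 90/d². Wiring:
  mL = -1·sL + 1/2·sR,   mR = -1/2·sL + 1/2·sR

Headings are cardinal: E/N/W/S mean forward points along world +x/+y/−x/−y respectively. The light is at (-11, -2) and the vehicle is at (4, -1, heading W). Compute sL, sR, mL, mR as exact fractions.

left sensor world pos  = (3, -4); dL² = 200
right sensor world pos = (3, 2); dR² = 212
sL = 90/200 = 9/20
sR = 90/212 = 45/106
mL = -1·sL + 1/2·sR = -63/265
mR = -1/2·sL + 1/2·sR = -27/2120

9/20 45/106 -63/265 -27/2120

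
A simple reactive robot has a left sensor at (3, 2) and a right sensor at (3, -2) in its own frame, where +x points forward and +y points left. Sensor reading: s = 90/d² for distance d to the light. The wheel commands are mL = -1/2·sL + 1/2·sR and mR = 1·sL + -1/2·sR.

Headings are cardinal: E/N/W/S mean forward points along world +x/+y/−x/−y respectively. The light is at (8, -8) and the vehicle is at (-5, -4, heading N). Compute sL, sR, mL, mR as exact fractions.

left sensor world pos  = (-7, -1); dL² = 274
right sensor world pos = (-3, -1); dR² = 170
sL = 90/274 = 45/137
sR = 90/170 = 9/17
mL = -1/2·sL + 1/2·sR = 234/2329
mR = 1·sL + -1/2·sR = 297/4658

45/137 9/17 234/2329 297/4658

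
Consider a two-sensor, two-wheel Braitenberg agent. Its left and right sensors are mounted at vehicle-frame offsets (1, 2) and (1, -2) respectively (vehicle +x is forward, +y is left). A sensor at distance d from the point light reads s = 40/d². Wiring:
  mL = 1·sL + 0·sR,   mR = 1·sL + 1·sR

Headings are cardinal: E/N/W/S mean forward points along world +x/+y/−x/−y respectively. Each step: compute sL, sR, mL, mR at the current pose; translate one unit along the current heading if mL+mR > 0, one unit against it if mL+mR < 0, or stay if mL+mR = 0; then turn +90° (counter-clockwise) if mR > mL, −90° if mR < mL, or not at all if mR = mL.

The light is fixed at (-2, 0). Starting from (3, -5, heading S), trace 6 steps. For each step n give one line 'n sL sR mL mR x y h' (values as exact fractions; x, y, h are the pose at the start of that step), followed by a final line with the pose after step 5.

n=0: pose=(3,-5,S); sL=8/17, sR=8/9; mL=8/17, mR=208/153; mL+mR=280/153 → advance +1; mR−mL=8/9 → turn +1·90°
n=1: pose=(3,-6,E); sL=10/13, sR=2/5; mL=10/13, mR=76/65; mL+mR=126/65 → advance +1; mR−mL=2/5 → turn +1·90°
n=2: pose=(4,-6,N); sL=40/41, sR=40/89; mL=40/41, mR=5200/3649; mL+mR=8760/3649 → advance +1; mR−mL=40/89 → turn +1·90°
n=3: pose=(4,-5,W); sL=20/37, sR=20/17; mL=20/37, mR=1080/629; mL+mR=1420/629 → advance +1; mR−mL=20/17 → turn +1·90°
n=4: pose=(3,-5,S); sL=8/17, sR=8/9; mL=8/17, mR=208/153; mL+mR=280/153 → advance +1; mR−mL=8/9 → turn +1·90°
n=5: pose=(3,-6,E); sL=10/13, sR=2/5; mL=10/13, mR=76/65; mL+mR=126/65 → advance +1; mR−mL=2/5 → turn +1·90°

0 8/17 8/9 8/17 208/153 3 -5 S
1 10/13 2/5 10/13 76/65 3 -6 E
2 40/41 40/89 40/41 5200/3649 4 -6 N
3 20/37 20/17 20/37 1080/629 4 -5 W
4 8/17 8/9 8/17 208/153 3 -5 S
5 10/13 2/5 10/13 76/65 3 -6 E
final 4 -6 N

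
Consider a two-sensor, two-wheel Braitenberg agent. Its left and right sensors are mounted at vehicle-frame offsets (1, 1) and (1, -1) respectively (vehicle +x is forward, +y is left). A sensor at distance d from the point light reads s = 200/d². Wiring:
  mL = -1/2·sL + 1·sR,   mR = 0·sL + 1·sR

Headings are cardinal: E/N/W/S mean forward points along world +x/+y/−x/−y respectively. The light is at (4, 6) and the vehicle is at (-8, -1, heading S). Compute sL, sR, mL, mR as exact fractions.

left sensor world pos  = (-7, -2); dL² = 185
right sensor world pos = (-9, -2); dR² = 233
sL = 200/185 = 40/37
sR = 200/233 = 200/233
mL = -1/2·sL + 1·sR = 2740/8621
mR = 0·sL + 1·sR = 200/233

40/37 200/233 2740/8621 200/233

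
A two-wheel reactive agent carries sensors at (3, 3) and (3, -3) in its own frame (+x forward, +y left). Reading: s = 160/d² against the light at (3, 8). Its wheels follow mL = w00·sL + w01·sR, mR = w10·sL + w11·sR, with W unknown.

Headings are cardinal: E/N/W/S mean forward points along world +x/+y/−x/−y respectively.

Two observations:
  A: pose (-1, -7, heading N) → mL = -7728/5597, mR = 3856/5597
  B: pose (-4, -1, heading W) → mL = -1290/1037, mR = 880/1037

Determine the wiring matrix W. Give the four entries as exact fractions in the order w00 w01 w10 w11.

obs A: pose=(-1,-7,N) → sL=160/193, sR=32/29, mL=-7728/5597, mR=3856/5597
obs B: pose=(-4,-1,W) → sL=40/61, sR=20/17, mL=-1290/1037, mR=880/1037
sensor matrix S = [[160/193, 32/29], [40/61, 20/17]]; det S = 1461120/5804089
solve [mL_A; mL_B] = S·[w00; w01] and [mR_A; mR_B] = S·[w10; w11]:
  w00 = -1, w01 = -1/2, w10 = -1/2, w11 = 1

-1 -1/2 -1/2 1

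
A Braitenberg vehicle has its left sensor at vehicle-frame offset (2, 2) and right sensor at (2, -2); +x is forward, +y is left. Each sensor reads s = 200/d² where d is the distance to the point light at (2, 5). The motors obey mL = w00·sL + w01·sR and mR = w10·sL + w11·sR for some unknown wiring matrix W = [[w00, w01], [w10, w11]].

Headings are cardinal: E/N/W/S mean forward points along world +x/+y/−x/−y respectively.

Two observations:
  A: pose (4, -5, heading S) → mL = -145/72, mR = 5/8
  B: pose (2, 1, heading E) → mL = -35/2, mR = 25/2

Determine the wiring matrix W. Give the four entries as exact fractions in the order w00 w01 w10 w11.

obs A: pose=(4,-5,S) → sL=5/4, sR=25/18, mL=-145/72, mR=5/8
obs B: pose=(2,1,E) → sL=25, sR=5, mL=-35/2, mR=25/2
sensor matrix S = [[5/4, 25/18], [25, 5]]; det S = -1025/36
solve [mL_A; mL_B] = S·[w00; w01] and [mR_A; mR_B] = S·[w10; w11]:
  w00 = -1/2, w01 = -1, w10 = 1/2, w11 = 0

-1/2 -1 1/2 0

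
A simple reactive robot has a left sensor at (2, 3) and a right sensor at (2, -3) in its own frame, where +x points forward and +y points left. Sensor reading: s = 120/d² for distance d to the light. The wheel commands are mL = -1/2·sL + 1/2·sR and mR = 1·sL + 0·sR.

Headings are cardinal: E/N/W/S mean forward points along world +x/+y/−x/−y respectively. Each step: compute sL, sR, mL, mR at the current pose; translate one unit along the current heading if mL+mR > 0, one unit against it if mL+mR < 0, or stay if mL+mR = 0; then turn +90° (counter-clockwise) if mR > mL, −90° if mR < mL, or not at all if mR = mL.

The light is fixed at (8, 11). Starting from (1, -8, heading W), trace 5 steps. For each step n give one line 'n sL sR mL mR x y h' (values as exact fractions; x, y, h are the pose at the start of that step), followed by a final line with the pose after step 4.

0 24/113 120/337 2736/38081 24/113 1 -8 W
1 60/233 60/281 -1440/65473 60/233 0 -8 S
2 24/65 24/113 -576/7345 24/65 0 -9 E
3 15/53 6/17 63/1802 15/53 1 -9 N
4 24/113 120/337 2736/38081 24/113 1 -8 W
final 0 -8 S

n=0: pose=(1,-8,W); sL=24/113, sR=120/337; mL=2736/38081, mR=24/113; mL+mR=10824/38081 → advance +1; mR−mL=5352/38081 → turn +1·90°
n=1: pose=(0,-8,S); sL=60/233, sR=60/281; mL=-1440/65473, mR=60/233; mL+mR=15420/65473 → advance +1; mR−mL=18300/65473 → turn +1·90°
n=2: pose=(0,-9,E); sL=24/65, sR=24/113; mL=-576/7345, mR=24/65; mL+mR=2136/7345 → advance +1; mR−mL=3288/7345 → turn +1·90°
n=3: pose=(1,-9,N); sL=15/53, sR=6/17; mL=63/1802, mR=15/53; mL+mR=573/1802 → advance +1; mR−mL=447/1802 → turn +1·90°
n=4: pose=(1,-8,W); sL=24/113, sR=120/337; mL=2736/38081, mR=24/113; mL+mR=10824/38081 → advance +1; mR−mL=5352/38081 → turn +1·90°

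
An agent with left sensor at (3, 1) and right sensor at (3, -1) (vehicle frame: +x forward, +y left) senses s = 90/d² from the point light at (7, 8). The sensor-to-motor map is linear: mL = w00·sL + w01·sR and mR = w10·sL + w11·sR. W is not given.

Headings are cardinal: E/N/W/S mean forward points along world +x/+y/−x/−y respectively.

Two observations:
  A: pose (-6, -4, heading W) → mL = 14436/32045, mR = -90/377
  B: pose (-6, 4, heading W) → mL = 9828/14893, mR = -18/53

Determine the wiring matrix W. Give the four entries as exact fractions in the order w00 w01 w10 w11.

1 1 0 -1

obs A: pose=(-6,-4,W) → sL=18/85, sR=90/377, mL=14436/32045, mR=-90/377
obs B: pose=(-6,4,W) → sL=90/281, sR=18/53, mL=9828/14893, mR=-18/53
sensor matrix S = [[18/85, 90/377], [90/281, 18/53]]; det S = -2166912/477246185
solve [mL_A; mL_B] = S·[w00; w01] and [mR_A; mR_B] = S·[w10; w11]:
  w00 = 1, w01 = 1, w10 = 0, w11 = -1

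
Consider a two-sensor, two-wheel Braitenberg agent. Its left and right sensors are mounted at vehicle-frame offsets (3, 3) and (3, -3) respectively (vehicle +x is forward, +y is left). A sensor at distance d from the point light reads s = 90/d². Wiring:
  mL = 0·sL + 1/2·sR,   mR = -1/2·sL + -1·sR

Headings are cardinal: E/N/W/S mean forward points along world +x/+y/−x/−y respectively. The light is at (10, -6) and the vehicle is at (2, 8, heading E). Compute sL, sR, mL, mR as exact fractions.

left sensor world pos  = (5, 11); dL² = 314
right sensor world pos = (5, 5); dR² = 146
sL = 90/314 = 45/157
sR = 90/146 = 45/73
mL = 0·sL + 1/2·sR = 45/146
mR = -1/2·sL + -1·sR = -17415/22922

45/157 45/73 45/146 -17415/22922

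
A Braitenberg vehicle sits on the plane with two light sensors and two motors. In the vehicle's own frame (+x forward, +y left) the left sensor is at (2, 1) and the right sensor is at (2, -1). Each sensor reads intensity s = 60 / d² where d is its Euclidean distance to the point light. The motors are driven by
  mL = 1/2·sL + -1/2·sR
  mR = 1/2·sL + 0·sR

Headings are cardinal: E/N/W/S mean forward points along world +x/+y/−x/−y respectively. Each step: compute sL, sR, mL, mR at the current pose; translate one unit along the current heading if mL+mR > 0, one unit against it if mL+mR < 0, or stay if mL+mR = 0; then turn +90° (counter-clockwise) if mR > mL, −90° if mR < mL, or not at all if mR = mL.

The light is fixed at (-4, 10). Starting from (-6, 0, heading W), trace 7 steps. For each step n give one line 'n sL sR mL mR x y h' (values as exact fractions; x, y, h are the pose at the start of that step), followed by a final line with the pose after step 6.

0 60/137 60/97 -1200/13289 30/137 -6 0 W
1 15/37 3/8 9/592 15/74 -7 0 S
2 60/101 12/29 264/2929 30/101 -7 -1 E
3 2/3 30/41 -4/123 1/3 -6 -1 N
4 60/137 60/97 -1200/13289 30/137 -6 0 W
5 15/37 3/8 9/592 15/74 -7 0 S
6 60/101 12/29 264/2929 30/101 -7 -1 E
final -6 -1 N

n=0: pose=(-6,0,W); sL=60/137, sR=60/97; mL=-1200/13289, mR=30/137; mL+mR=1710/13289 → advance +1; mR−mL=30/97 → turn +1·90°
n=1: pose=(-7,0,S); sL=15/37, sR=3/8; mL=9/592, mR=15/74; mL+mR=129/592 → advance +1; mR−mL=3/16 → turn +1·90°
n=2: pose=(-7,-1,E); sL=60/101, sR=12/29; mL=264/2929, mR=30/101; mL+mR=1134/2929 → advance +1; mR−mL=6/29 → turn +1·90°
n=3: pose=(-6,-1,N); sL=2/3, sR=30/41; mL=-4/123, mR=1/3; mL+mR=37/123 → advance +1; mR−mL=15/41 → turn +1·90°
n=4: pose=(-6,0,W); sL=60/137, sR=60/97; mL=-1200/13289, mR=30/137; mL+mR=1710/13289 → advance +1; mR−mL=30/97 → turn +1·90°
n=5: pose=(-7,0,S); sL=15/37, sR=3/8; mL=9/592, mR=15/74; mL+mR=129/592 → advance +1; mR−mL=3/16 → turn +1·90°
n=6: pose=(-7,-1,E); sL=60/101, sR=12/29; mL=264/2929, mR=30/101; mL+mR=1134/2929 → advance +1; mR−mL=6/29 → turn +1·90°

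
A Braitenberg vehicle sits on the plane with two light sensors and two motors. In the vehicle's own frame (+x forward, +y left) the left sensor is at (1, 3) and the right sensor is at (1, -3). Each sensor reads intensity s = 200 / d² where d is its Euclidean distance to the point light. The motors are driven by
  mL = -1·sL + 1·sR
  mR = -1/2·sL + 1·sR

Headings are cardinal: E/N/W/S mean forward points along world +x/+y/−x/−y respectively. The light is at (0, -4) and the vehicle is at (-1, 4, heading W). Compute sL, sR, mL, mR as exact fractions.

200/29 8/5 -768/145 -268/145

left sensor world pos  = (-2, 1); dL² = 29
right sensor world pos = (-2, 7); dR² = 125
sL = 200/29 = 200/29
sR = 200/125 = 8/5
mL = -1·sL + 1·sR = -768/145
mR = -1/2·sL + 1·sR = -268/145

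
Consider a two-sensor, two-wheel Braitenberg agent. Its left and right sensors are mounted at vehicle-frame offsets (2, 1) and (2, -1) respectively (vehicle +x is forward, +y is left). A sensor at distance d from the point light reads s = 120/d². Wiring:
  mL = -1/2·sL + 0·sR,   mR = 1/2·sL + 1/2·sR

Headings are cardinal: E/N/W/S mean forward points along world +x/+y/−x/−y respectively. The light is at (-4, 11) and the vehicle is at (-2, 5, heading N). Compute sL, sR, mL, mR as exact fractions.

120/17 24/5 -60/17 504/85

left sensor world pos  = (-3, 7); dL² = 17
right sensor world pos = (-1, 7); dR² = 25
sL = 120/17 = 120/17
sR = 120/25 = 24/5
mL = -1/2·sL + 0·sR = -60/17
mR = 1/2·sL + 1/2·sR = 504/85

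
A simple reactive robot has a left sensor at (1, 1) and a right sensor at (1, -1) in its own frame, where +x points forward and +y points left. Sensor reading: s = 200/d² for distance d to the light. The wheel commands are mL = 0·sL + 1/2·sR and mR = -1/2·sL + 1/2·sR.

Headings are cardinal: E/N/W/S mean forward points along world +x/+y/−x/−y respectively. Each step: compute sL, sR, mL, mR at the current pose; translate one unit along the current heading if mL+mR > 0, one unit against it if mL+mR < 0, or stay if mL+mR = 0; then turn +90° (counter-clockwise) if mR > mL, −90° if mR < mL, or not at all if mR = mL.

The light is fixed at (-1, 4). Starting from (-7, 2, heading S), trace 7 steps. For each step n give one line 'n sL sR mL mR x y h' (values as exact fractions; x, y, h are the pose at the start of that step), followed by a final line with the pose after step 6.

0 100/17 100/29 50/29 -600/493 -7 2 S
1 40/13 200/53 100/53 240/689 -7 1 W
2 50/17 5 5/2 35/34 -8 1 N
3 200/37 40/9 20/9 -160/333 -8 2 E
4 100/17 100/29 50/29 -600/493 -7 2 S
5 40/13 200/53 100/53 240/689 -7 1 W
6 50/17 5 5/2 35/34 -8 1 N
final -8 2 E

n=0: pose=(-7,2,S); sL=100/17, sR=100/29; mL=50/29, mR=-600/493; mL+mR=250/493 → advance +1; mR−mL=-50/17 → turn -1·90°
n=1: pose=(-7,1,W); sL=40/13, sR=200/53; mL=100/53, mR=240/689; mL+mR=1540/689 → advance +1; mR−mL=-20/13 → turn -1·90°
n=2: pose=(-8,1,N); sL=50/17, sR=5; mL=5/2, mR=35/34; mL+mR=60/17 → advance +1; mR−mL=-25/17 → turn -1·90°
n=3: pose=(-8,2,E); sL=200/37, sR=40/9; mL=20/9, mR=-160/333; mL+mR=580/333 → advance +1; mR−mL=-100/37 → turn -1·90°
n=4: pose=(-7,2,S); sL=100/17, sR=100/29; mL=50/29, mR=-600/493; mL+mR=250/493 → advance +1; mR−mL=-50/17 → turn -1·90°
n=5: pose=(-7,1,W); sL=40/13, sR=200/53; mL=100/53, mR=240/689; mL+mR=1540/689 → advance +1; mR−mL=-20/13 → turn -1·90°
n=6: pose=(-8,1,N); sL=50/17, sR=5; mL=5/2, mR=35/34; mL+mR=60/17 → advance +1; mR−mL=-25/17 → turn -1·90°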